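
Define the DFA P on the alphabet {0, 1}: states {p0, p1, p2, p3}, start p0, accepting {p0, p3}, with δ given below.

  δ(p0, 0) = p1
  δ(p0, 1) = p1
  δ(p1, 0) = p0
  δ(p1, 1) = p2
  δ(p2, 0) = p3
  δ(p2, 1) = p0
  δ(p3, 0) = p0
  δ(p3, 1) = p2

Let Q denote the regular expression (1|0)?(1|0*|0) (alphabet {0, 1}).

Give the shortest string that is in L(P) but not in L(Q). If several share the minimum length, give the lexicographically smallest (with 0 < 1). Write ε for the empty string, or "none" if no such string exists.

010

The string 010 is accepted by P but not by Q.
No shorter string lies in the difference, and 010 is the lexicographically first length-3 string in L(P) \ L(Q).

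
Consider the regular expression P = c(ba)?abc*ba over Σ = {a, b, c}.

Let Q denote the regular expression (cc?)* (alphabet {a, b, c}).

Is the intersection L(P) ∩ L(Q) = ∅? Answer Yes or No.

Converting the expression P to a DFA (subset construction, then merging equivalent states) gives the minimal DFA with states {p0, p1, p2, p3, p4, p5, p6, p7, p8}, start state p0, accepting states {p8} and transitions p0: a→p1, b→p1, c→p2; p1: a→p1, b→p1, c→p1; p2: a→p3, b→p4, c→p1; p3: a→p1, b→p5, c→p1; p4: a→p6, b→p1, c→p1; p5: a→p1, b→p7, c→p5; p6: a→p3, b→p1, c→p1; p7: a→p8, b→p1, c→p1; p8: a→p1, b→p1, c→p1.
Converting the expression Q to a DFA (subset construction, then merging equivalent states) gives the minimal DFA with states {q0, q1}, start state q0, accepting states {q0} and transitions q0: a→q1, b→q1, c→q0; q1: a→q1, b→q1, c→q1.
Exploring the product automaton P × Q from the start pair (p0, q0), following both machines on each input symbol, reaches 10 state pairs: (p0, q0), (p1, q1), (p2, q0), (p3, q1), (p4, q1), (p1, q0), (p5, q1), (p6, q1), (p7, q1), (p8, q1).
P accepts in {p8} and Q accepts in {q0}; no reachable pair has both components accepting, so no string drives both machines to acceptance simultaneously and L(P) ∩ L(Q) = ∅.
So no string is accepted by both, and the intersection is empty.

Yes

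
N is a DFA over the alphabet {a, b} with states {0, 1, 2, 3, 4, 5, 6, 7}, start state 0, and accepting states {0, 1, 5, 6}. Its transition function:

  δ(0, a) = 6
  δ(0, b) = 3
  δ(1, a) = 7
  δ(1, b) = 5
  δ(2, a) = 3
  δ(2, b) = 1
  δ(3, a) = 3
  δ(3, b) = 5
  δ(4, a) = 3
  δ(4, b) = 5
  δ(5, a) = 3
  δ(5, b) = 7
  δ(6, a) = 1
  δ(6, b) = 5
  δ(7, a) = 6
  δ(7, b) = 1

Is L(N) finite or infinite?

infinite

State 3 is reachable from the start and can reach an accepting state, and it lies on the cycle 3 → 3.
Traversing that cycle any number of times yields accepted strings of unbounded length, so the language is infinite.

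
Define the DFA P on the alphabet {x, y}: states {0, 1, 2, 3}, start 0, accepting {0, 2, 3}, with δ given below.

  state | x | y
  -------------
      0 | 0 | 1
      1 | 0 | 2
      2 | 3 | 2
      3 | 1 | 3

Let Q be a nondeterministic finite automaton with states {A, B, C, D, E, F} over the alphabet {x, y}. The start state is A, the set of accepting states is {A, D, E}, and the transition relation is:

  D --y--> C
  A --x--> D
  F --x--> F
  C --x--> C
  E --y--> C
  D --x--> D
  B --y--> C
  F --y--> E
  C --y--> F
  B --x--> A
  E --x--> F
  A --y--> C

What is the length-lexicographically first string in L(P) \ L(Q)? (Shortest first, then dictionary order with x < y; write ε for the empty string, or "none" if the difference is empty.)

The string yx is accepted by P but not by Q.
No shorter string lies in the difference, and yx is the lexicographically first length-2 string in L(P) \ L(Q).

yx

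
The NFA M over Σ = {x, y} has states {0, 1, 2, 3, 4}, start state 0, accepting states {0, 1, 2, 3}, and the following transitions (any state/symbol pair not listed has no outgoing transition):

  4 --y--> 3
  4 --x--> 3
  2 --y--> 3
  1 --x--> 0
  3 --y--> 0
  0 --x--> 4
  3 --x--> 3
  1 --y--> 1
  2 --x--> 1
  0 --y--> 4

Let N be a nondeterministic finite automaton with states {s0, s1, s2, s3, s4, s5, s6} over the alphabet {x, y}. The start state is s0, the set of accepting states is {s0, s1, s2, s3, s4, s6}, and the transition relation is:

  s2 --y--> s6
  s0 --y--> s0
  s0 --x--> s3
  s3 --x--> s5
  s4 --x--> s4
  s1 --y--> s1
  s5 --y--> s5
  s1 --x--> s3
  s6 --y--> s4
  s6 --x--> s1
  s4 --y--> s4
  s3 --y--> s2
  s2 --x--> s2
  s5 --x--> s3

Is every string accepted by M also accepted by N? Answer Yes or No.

No

The string xx is in L(M) but not in L(N).
So L(M) ⊄ L(N).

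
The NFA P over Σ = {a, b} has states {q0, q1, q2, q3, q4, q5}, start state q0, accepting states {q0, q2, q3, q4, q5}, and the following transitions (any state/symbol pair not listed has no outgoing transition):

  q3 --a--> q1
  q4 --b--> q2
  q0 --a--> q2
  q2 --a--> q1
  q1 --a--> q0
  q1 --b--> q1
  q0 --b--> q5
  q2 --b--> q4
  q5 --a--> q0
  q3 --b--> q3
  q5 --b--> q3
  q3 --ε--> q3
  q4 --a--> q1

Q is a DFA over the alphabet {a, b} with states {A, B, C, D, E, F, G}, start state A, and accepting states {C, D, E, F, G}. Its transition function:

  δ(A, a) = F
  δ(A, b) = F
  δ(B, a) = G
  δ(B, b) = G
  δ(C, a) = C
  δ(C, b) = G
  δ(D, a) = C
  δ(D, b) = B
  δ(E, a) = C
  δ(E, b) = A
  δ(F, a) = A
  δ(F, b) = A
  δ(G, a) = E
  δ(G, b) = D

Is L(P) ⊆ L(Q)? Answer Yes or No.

No

The empty string ε is in L(P) but not in L(Q).
So L(P) ⊄ L(Q).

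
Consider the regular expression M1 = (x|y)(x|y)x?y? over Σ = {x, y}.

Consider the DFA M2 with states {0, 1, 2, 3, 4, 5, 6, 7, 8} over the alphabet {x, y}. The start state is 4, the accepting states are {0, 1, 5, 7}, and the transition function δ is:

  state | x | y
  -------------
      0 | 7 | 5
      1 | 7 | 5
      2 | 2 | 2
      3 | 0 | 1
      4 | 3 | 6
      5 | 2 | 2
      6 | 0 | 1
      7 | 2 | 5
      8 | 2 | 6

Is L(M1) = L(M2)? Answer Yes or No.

Converting the expression M1 to a DFA (subset construction, then merging equivalent states) gives the minimal DFA with states {r0, r1, r2, r3, r4, r5}, start state r0, accepting states {r2, r3, r4} and transitions r0: x→r1, y→r1; r1: x→r2, y→r2; r2: x→r3, y→r4; r3: x→r5, y→r4; r4: x→r5, y→r5; r5: x→r5, y→r5.
Exploring the product automaton M1 × M2 from the start pair (r0, 4), following both machines on each input symbol, reaches 8 state pairs: (r0, 4), (r1, 3), (r1, 6), (r2, 0), (r2, 1), (r3, 7), (r4, 5), (r5, 2).
M1 accepts in {r2, r3, r4} and M2 accepts in {0, 1, 5, 7}. In every reachable pair the two components are either both accepting — (r2, 0), (r2, 1), (r3, 7), (r4, 5) — or both non-accepting, so no string is accepted by exactly one of the machines: L(M1) \ L(M2) and L(M2) \ L(M1) are both empty.
Hence every string is accepted by M1 iff it is accepted by M2, and the two languages coincide.

Yes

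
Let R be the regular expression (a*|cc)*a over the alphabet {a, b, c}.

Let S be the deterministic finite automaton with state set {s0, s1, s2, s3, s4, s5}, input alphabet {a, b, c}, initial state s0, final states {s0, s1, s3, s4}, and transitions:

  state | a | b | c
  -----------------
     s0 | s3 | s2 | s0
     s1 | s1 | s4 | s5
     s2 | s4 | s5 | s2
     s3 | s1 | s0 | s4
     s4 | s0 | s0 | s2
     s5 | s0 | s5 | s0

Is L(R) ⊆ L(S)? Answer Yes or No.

Converting the expression R to a DFA (subset construction, then merging equivalent states) gives the minimal DFA with states {r0, r1, r2, r3}, start state r0, accepting states {r1} and transitions r0: a→r1, b→r2, c→r3; r1: a→r1, b→r2, c→r3; r2: a→r2, b→r2, c→r2; r3: a→r2, b→r2, c→r0.
Exploring the product automaton R × S from the start pair (r0, s0), following both machines on each input symbol, reaches 16 state pairs: (r0, s0), (r1, s3), (r2, s2), (r3, s0), (r1, s1), (r2, s0), (r3, s4), (r2, s4), (r2, s5), (r2, s3), (r3, s5), (r0, s2), (r2, s1), (r1, s4), (r3, s2), (r1, s0).
R accepts in {r1} and S accepts in {s0, s1, s3, s4}. The reachable pairs whose R-component is accepting are (r1, s3), (r1, s1), (r1, s4), (r1, s0); in each of them the S-component is accepting too, so the product for L(R) \ L(S) (R-component accepting, S-component rejecting) has no reachable accepting pair and the difference is empty.
Hence every string in L(R) is also in L(S).

Yes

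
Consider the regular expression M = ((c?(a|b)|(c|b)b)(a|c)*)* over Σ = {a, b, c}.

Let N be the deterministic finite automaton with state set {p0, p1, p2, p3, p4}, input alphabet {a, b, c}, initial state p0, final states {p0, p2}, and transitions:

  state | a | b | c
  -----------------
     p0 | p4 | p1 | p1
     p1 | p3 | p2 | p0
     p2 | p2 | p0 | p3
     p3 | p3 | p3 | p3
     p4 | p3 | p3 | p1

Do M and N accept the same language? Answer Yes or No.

The string a is accepted by M but rejected by N.
So L(M) ≠ L(N).

No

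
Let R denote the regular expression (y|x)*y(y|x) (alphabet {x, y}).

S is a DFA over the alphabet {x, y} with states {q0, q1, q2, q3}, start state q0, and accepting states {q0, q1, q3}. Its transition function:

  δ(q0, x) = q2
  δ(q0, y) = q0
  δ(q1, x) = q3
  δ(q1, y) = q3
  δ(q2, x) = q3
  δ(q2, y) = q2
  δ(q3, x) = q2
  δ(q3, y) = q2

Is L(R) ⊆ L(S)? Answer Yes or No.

No

The string yx is in L(R) but not in L(S).
So L(R) ⊄ L(S).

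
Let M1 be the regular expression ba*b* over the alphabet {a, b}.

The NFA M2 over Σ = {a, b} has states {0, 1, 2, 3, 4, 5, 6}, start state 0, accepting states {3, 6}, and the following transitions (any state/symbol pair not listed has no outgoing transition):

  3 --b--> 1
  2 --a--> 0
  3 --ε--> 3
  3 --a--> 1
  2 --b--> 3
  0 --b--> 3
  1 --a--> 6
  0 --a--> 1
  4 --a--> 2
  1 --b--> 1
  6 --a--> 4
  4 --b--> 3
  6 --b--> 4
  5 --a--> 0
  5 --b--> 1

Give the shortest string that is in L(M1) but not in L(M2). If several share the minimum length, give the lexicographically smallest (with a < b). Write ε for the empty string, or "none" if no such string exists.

ba

The string ba is accepted by M1 but not by M2.
No shorter string lies in the difference, and ba is the lexicographically first length-2 string in L(M1) \ L(M2).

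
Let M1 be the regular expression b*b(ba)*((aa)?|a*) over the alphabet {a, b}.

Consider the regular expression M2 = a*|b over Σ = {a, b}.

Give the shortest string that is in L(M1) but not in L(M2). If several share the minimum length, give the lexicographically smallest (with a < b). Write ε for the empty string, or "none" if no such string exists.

ba

The string ba is accepted by M1 but not by M2.
No shorter string lies in the difference, and ba is the lexicographically first length-2 string in L(M1) \ L(M2).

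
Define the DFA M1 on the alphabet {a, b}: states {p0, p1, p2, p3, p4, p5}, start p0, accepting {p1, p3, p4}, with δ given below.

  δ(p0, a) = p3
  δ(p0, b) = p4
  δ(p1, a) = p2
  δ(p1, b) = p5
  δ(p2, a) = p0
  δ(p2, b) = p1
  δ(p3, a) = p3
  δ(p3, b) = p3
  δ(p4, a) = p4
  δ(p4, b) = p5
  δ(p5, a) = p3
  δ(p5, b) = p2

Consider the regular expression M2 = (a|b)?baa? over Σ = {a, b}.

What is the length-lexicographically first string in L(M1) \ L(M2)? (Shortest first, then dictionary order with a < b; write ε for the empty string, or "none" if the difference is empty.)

The string a is accepted by M1 but not by M2.
No shorter string lies in the difference, and a is the lexicographically first length-1 string in L(M1) \ L(M2).

a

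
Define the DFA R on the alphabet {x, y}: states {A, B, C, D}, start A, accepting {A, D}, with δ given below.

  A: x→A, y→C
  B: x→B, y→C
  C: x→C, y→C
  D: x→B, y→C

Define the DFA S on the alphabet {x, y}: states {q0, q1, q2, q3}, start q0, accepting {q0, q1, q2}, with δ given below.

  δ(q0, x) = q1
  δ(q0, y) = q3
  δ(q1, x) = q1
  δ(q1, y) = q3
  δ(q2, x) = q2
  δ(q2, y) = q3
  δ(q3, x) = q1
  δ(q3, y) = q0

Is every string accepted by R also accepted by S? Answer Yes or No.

Exploring the product automaton R × S from the start pair (A, q0), following both machines on each input symbol, reaches 5 state pairs: (A, q0), (A, q1), (C, q3), (C, q1), (C, q0).
R accepts in {A, D} and S accepts in {q0, q1, q2}. The reachable pairs whose R-component is accepting are (A, q0), (A, q1); in each of them the S-component is accepting too, so the product for L(R) \ L(S) (R-component accepting, S-component rejecting) has no reachable accepting pair and the difference is empty.
Hence every string in L(R) is also in L(S).

Yes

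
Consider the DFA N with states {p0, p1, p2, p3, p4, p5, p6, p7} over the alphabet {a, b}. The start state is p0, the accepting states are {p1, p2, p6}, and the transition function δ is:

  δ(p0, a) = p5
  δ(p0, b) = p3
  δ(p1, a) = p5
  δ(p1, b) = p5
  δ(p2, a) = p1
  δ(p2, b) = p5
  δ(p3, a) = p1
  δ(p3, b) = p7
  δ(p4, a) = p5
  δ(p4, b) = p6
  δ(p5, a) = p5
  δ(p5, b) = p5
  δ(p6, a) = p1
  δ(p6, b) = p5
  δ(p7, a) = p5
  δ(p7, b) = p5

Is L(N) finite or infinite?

finite

The useful states (reachable from p0 and able to reach an accepting state) are {p0, p1, p3}.
Restricted to these states the transition graph has no cycle, so every accepting path has bounded length and L is finite.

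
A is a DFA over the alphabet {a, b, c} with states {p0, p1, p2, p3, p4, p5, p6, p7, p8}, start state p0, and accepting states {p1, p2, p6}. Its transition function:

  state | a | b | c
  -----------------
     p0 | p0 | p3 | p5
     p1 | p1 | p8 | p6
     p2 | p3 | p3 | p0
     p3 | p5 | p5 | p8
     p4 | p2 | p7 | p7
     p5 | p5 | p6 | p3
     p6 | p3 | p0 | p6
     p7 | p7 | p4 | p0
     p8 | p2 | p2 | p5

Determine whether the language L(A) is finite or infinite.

State p0 is reachable from the start and can reach an accepting state, and it lies on the cycle p0 → p0.
Traversing that cycle any number of times yields accepted strings of unbounded length, so the language is infinite.

infinite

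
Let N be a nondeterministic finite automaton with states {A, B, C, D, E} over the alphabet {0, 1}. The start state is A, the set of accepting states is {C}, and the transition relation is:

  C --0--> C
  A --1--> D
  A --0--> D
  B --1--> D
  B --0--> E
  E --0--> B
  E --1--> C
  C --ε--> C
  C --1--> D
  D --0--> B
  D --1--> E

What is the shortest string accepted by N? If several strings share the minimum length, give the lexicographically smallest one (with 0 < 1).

A breadth-first search from A reaches an accepting state first via the path A → D → E → C on input 011.
No string of length < 3 is accepted (BFS exhausts all shorter strings without reaching an accepting state), and 011 is the lexicographically least accepting string of length 3.

011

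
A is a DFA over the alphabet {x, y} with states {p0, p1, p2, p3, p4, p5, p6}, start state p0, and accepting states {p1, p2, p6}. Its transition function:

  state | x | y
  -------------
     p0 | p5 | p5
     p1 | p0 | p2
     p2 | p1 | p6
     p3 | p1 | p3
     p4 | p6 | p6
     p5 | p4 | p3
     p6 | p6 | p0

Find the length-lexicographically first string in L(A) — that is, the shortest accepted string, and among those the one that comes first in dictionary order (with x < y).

xxx

A breadth-first search from p0 reaches an accepting state first via the path p0 → p5 → p4 → p6 on input xxx.
No string of length < 3 is accepted (BFS exhausts all shorter strings without reaching an accepting state), and xxx is the lexicographically least accepting string of length 3.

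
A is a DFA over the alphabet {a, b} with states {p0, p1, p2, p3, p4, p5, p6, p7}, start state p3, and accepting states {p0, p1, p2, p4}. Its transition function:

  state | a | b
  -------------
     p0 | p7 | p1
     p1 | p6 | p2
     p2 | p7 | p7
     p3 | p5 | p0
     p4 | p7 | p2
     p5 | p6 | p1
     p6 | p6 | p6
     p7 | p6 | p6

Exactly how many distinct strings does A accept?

5

The useful subgraph on states {p0, p1, p2, p3, p5} is acyclic, so L(A) is finite; the longest accepting path visits 4 useful states, giving maximum string length 3.
Counting accepting paths from p3 by length: 1 of length 1, 2 of length 2, 2 of length 3. Total 5.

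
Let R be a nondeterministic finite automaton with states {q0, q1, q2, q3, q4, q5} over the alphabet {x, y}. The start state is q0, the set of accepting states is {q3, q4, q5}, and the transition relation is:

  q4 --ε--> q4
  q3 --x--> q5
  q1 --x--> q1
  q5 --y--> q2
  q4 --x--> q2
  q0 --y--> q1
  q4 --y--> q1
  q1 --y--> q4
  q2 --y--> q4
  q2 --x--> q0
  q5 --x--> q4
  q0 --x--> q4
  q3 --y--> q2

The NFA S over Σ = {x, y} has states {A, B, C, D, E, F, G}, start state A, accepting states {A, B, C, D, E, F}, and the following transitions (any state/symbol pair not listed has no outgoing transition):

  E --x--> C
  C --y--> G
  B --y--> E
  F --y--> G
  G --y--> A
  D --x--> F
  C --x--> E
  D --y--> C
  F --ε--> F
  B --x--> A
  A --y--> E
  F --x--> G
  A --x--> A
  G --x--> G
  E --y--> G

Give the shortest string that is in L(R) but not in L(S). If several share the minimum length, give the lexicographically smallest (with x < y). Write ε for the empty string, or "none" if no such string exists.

yy

The string yy is accepted by R but not by S.
No shorter string lies in the difference, and yy is the lexicographically first length-2 string in L(R) \ L(S).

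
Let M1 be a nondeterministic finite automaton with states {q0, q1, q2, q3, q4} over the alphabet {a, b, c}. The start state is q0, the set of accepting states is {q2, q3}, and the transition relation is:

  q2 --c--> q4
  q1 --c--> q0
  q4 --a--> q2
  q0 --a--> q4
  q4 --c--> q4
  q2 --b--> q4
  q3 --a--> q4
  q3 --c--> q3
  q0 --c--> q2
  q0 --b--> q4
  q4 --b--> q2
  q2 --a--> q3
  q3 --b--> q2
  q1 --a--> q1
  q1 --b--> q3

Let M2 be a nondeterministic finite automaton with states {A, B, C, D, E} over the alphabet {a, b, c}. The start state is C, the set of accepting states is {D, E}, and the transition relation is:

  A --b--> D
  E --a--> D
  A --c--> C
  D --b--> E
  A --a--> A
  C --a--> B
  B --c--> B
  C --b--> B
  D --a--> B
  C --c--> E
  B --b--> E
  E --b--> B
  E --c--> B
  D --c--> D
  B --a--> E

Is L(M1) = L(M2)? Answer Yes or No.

Exploring the product automaton M1 × M2 from the start pair (q0, C), following both machines on each input symbol, reaches 4 state pairs: (q0, C), (q4, B), (q2, E), (q3, D).
M1 accepts in {q2, q3} and M2 accepts in {D, E}. In every reachable pair the two components are either both accepting — (q2, E), (q3, D) — or both non-accepting, so no string is accepted by exactly one of the machines: L(M1) \ L(M2) and L(M2) \ L(M1) are both empty.
Hence every string is accepted by M1 iff it is accepted by M2, and the two languages coincide.

Yes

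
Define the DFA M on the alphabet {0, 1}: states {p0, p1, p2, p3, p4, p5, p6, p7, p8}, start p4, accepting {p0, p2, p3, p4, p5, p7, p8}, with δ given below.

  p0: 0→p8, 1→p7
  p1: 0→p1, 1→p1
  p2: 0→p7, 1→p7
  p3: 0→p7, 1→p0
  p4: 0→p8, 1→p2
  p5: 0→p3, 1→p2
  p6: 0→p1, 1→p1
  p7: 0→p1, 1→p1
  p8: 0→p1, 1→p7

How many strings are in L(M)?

The useful subgraph on states {p2, p4, p7, p8} is acyclic, so L(M) is finite; the longest accepting path visits 3 useful states, giving maximum string length 2.
Counting accepting paths from p4 by length: 1 of length 0, 2 of length 1, 3 of length 2. Total 6.

6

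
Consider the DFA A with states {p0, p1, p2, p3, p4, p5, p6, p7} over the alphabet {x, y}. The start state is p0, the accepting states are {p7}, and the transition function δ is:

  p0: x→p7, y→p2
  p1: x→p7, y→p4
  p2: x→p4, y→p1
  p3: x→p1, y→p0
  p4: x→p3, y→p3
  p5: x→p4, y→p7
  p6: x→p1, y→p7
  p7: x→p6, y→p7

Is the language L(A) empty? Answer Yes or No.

The string x is accepted: the run p0 → p7 ends in the accepting state p7.
Since at least one string is accepted, L(A) is not empty.

No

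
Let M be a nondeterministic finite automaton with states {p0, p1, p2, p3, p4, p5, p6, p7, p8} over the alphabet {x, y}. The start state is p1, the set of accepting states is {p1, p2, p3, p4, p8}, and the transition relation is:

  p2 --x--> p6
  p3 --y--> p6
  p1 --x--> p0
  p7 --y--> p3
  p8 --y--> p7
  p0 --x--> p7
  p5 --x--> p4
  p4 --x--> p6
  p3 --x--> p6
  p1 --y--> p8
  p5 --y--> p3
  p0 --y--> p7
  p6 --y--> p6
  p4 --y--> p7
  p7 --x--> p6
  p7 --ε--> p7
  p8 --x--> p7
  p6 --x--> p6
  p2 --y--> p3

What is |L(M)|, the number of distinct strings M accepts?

The useful subgraph on states {p0, p1, p3, p7, p8} is acyclic, so L(M) is finite; the longest accepting path visits 4 useful states, giving maximum string length 3.
Counting accepting paths from p1 by length: 1 of length 0, 1 of length 1, 4 of length 3. Total 6.

6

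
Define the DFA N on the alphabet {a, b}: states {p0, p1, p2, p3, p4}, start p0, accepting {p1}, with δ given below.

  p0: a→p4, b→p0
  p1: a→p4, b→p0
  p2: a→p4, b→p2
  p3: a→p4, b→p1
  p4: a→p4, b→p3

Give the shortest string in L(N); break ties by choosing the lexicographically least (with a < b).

A breadth-first search from p0 reaches an accepting state first via the path p0 → p4 → p3 → p1 on input abb.
No string of length < 3 is accepted (BFS exhausts all shorter strings without reaching an accepting state), and abb is the lexicographically least accepting string of length 3.

abb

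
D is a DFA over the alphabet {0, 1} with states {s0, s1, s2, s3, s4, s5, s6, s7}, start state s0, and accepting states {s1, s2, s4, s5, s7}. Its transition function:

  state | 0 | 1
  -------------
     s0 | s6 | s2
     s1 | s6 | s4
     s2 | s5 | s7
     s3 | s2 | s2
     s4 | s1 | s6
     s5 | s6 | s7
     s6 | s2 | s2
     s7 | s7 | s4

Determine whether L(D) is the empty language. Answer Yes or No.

No

The string 1 is accepted: the run s0 → s2 ends in the accepting state s2.
Since at least one string is accepted, L(D) is not empty.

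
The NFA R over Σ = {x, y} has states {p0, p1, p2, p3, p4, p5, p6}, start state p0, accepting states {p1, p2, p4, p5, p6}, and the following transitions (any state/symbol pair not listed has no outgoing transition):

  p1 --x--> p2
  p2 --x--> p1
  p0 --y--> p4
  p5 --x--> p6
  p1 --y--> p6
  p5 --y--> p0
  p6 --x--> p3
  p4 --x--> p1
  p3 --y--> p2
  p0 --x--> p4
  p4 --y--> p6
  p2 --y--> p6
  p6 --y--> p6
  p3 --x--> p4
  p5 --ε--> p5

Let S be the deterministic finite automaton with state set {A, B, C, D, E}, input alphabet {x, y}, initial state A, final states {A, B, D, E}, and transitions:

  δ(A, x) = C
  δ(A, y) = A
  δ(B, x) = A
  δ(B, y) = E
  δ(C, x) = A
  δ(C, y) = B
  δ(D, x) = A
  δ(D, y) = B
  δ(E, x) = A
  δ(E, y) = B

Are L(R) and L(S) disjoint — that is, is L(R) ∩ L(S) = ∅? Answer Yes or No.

No

The string y is accepted by both R and S.
Hence L(R) ∩ L(S) ≠ ∅.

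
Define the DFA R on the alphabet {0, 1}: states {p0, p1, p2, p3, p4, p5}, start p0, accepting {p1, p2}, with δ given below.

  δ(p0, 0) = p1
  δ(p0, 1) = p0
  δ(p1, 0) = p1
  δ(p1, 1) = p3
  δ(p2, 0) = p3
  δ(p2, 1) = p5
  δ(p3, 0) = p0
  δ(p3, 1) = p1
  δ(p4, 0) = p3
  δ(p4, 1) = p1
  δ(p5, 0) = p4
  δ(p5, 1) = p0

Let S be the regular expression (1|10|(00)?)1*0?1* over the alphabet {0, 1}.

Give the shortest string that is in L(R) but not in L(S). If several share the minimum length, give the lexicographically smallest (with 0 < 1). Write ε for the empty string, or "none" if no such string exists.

The string 0000 is accepted by R but not by S.
No shorter string lies in the difference, and 0000 is the lexicographically first length-4 string in L(R) \ L(S).

0000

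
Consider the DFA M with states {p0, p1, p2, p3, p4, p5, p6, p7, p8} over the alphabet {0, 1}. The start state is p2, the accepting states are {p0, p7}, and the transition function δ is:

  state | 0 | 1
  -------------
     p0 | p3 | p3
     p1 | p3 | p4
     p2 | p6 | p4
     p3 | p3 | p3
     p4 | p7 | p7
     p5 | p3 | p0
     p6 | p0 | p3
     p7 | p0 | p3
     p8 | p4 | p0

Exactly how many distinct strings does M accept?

5

The useful subgraph on states {p0, p2, p4, p6, p7} is acyclic, so L(M) is finite; the longest accepting path visits 4 useful states, giving maximum string length 3.
Counting accepting paths from p2 by length: 3 of length 2, 2 of length 3. Total 5.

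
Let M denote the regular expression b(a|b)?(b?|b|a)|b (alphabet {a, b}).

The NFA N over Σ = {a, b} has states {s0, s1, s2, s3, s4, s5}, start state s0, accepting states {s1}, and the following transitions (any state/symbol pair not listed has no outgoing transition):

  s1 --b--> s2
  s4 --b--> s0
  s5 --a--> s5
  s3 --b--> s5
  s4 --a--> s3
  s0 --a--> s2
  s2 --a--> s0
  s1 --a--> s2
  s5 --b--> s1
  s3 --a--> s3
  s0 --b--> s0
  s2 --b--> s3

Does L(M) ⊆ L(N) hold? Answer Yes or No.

The string b is in L(M) but not in L(N).
So L(M) ⊄ L(N).

No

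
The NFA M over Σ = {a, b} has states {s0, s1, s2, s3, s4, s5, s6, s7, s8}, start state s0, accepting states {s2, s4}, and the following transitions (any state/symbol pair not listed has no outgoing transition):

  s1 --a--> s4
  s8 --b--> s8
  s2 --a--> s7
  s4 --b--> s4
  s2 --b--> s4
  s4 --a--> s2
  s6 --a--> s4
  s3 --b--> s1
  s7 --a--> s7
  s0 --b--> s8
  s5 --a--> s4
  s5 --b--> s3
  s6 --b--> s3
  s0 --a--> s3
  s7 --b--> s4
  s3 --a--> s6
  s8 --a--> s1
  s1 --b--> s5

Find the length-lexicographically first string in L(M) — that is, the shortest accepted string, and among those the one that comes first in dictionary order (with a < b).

A breadth-first search from s0 reaches an accepting state first via the path s0 → s3 → s6 → s4 on input aaa.
No string of length < 3 is accepted (BFS exhausts all shorter strings without reaching an accepting state), and aaa is the lexicographically least accepting string of length 3.

aaa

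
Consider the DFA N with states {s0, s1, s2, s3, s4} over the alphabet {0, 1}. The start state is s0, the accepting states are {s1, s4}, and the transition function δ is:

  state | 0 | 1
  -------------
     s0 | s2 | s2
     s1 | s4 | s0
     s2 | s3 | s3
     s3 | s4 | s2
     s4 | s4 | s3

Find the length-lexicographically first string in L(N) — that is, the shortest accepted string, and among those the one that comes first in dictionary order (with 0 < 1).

A breadth-first search from s0 reaches an accepting state first via the path s0 → s2 → s3 → s4 on input 000.
No string of length < 3 is accepted (BFS exhausts all shorter strings without reaching an accepting state), and 000 is the lexicographically least accepting string of length 3.

000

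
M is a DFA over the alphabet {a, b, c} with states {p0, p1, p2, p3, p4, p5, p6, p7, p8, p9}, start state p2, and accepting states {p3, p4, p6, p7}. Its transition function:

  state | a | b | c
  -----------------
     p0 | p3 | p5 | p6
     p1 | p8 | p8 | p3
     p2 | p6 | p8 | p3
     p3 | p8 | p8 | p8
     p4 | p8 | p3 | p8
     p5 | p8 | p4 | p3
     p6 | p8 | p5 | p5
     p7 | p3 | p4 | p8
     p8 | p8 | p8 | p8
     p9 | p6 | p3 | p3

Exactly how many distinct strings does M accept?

8

The useful subgraph on states {p2, p3, p4, p5, p6} is acyclic, so L(M) is finite; the longest accepting path visits 5 useful states, giving maximum string length 4.
Counting accepting paths from p2 by length: 2 of length 1, 4 of length 3, 2 of length 4. Total 8.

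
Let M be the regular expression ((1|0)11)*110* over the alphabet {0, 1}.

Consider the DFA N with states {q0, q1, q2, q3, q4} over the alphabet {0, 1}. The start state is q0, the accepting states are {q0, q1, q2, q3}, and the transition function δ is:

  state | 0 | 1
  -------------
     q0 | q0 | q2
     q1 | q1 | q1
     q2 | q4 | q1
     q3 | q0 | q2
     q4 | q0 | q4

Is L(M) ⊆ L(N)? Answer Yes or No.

Yes

Converting the expression M to a DFA (subset construction, then merging equivalent states) gives the minimal DFA with states {m0, m1, m2, m3, m4, m5, m6}, start state m0, accepting states {m5, m6} and transitions m0: 0→m1, 1→m2; m1: 0→m3, 1→m4; m2: 0→m3, 1→m5; m3: 0→m3, 1→m3; m4: 0→m3, 1→m0; m5: 0→m6, 1→m0; m6: 0→m6, 1→m3.
Exploring the product automaton M × N from the start pair (m0, q0), following both machines on each input symbol, reaches 14 state pairs: (m0, q0), (m1, q0), (m2, q2), (m3, q0), (m4, q2), (m3, q4), (m5, q1), (m3, q2), (m0, q1), (m6, q1), (m3, q1), (m1, q1), (m2, q1), (m4, q1).
M accepts in {m5, m6} and N accepts in {q0, q1, q2, q3}. The reachable pairs whose M-component is accepting are (m5, q1), (m6, q1); in each of them the N-component is accepting too, so the product for L(M) \ L(N) (M-component accepting, N-component rejecting) has no reachable accepting pair and the difference is empty.
Hence every string in L(M) is also in L(N).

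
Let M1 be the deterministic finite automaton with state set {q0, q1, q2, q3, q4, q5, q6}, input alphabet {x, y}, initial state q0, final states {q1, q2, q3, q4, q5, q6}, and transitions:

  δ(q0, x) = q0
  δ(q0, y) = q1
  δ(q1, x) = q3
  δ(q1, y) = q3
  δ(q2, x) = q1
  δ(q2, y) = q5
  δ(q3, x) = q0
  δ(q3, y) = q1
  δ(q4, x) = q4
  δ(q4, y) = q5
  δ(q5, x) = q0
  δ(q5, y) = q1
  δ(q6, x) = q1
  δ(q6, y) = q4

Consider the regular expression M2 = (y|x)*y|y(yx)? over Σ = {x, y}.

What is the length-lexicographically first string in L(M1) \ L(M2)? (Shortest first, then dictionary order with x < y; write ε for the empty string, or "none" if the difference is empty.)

The string yx is accepted by M1 but not by M2.
No shorter string lies in the difference, and yx is the lexicographically first length-2 string in L(M1) \ L(M2).

yx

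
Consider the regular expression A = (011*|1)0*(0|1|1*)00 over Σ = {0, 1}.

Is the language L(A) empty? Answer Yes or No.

No

The string 100 matches the expression, so it belongs to L(A).
Since L(A) contains at least one string, it is not empty.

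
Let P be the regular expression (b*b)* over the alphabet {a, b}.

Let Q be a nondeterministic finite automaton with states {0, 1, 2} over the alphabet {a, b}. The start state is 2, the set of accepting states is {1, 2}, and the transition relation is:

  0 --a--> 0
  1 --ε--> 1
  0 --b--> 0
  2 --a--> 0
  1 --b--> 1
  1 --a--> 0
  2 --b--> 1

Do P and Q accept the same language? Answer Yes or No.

Converting the expression P to a DFA (subset construction, then merging equivalent states) gives the minimal DFA with states {p0, p1}, start state p0, accepting states {p0} and transitions p0: a→p1, b→p0; p1: a→p1, b→p1.
Exploring the product automaton P × Q from the start pair (p0, 2), following both machines on each input symbol, reaches 3 state pairs: (p0, 2), (p1, 0), (p0, 1).
P accepts in {p0} and Q accepts in {1, 2}. In every reachable pair the two components are either both accepting — (p0, 2), (p0, 1) — or both non-accepting, so no string is accepted by exactly one of the machines: L(P) \ L(Q) and L(Q) \ L(P) are both empty.
Hence every string is accepted by P iff it is accepted by Q, and the two languages coincide.

Yes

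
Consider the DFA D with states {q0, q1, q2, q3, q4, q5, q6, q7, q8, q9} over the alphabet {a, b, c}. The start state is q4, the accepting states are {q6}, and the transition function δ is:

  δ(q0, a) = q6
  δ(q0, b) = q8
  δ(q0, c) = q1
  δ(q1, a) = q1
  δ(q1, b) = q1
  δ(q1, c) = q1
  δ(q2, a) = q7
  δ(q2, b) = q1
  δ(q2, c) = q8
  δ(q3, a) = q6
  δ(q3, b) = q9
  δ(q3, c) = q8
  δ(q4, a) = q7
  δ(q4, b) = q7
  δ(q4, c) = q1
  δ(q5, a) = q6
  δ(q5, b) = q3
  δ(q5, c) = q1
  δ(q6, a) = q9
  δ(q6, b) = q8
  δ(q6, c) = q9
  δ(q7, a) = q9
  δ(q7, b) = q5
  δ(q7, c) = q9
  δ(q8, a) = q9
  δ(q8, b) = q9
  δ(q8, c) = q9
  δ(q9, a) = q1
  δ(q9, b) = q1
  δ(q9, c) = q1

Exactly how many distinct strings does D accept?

4

The useful subgraph on states {q3, q4, q5, q6, q7} is acyclic, so L(D) is finite; the longest accepting path visits 5 useful states, giving maximum string length 4.
Counting accepting paths from q4 by length: 2 of length 3, 2 of length 4. Total 4.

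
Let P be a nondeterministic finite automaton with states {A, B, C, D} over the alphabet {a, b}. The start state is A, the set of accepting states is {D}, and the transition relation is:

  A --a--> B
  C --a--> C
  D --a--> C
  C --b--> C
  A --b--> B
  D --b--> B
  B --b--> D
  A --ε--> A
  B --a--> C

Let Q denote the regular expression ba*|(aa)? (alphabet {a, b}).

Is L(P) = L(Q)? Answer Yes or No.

No

The string ab is accepted by P but rejected by Q.
So L(P) ≠ L(Q).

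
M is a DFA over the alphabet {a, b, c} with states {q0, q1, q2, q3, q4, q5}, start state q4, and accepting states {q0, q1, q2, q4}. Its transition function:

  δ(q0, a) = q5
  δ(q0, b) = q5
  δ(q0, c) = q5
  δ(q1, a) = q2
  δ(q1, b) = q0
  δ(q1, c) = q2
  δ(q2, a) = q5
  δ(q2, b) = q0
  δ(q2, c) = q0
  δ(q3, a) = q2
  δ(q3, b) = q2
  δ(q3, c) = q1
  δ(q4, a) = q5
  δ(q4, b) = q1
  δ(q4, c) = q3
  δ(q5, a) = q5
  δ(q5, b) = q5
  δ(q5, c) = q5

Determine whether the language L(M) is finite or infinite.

The useful states (reachable from q4 and able to reach an accepting state) are {q0, q1, q2, q3, q4}.
Restricted to these states the transition graph has no cycle, so every accepting path has bounded length and L is finite.

finite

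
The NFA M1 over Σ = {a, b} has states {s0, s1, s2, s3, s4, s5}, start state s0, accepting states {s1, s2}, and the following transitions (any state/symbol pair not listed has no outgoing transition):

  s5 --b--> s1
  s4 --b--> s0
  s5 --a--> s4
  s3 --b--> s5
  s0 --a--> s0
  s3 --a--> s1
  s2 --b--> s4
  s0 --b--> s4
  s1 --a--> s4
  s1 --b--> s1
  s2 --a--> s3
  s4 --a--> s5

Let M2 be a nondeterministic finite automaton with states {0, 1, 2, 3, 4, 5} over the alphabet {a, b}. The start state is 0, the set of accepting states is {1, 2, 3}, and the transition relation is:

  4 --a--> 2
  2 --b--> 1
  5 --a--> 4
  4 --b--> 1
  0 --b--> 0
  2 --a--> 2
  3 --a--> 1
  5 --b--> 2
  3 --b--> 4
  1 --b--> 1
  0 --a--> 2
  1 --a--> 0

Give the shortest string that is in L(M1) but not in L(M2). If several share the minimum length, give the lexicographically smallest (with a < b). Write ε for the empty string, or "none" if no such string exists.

abab

The string abab is accepted by M1 but not by M2.
No shorter string lies in the difference, and abab is the lexicographically first length-4 string in L(M1) \ L(M2).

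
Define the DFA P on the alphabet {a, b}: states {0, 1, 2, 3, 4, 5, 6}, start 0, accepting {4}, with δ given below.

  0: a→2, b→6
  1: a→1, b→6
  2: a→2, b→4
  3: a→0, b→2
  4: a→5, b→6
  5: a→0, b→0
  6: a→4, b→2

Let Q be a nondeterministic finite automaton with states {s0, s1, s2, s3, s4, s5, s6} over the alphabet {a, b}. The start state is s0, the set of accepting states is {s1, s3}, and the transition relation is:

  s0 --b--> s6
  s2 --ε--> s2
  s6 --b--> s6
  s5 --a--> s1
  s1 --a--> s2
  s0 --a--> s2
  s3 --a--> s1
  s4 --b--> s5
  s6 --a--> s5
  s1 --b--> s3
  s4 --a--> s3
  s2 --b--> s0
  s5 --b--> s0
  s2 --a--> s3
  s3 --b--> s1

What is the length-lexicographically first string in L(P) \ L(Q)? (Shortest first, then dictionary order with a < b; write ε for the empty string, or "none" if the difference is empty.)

The string ab is accepted by P but not by Q.
No shorter string lies in the difference, and ab is the lexicographically first length-2 string in L(P) \ L(Q).

ab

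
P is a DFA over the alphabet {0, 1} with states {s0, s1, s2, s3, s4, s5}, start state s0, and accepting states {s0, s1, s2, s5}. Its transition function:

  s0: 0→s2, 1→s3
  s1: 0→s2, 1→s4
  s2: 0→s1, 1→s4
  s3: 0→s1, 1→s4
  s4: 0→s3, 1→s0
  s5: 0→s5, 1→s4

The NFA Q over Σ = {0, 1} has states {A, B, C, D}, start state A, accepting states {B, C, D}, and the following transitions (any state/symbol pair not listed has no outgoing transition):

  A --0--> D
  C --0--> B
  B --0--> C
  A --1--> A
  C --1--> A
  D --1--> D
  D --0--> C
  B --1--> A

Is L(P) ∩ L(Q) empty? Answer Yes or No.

No

The string 0 is accepted by both P and Q.
Hence L(P) ∩ L(Q) ≠ ∅.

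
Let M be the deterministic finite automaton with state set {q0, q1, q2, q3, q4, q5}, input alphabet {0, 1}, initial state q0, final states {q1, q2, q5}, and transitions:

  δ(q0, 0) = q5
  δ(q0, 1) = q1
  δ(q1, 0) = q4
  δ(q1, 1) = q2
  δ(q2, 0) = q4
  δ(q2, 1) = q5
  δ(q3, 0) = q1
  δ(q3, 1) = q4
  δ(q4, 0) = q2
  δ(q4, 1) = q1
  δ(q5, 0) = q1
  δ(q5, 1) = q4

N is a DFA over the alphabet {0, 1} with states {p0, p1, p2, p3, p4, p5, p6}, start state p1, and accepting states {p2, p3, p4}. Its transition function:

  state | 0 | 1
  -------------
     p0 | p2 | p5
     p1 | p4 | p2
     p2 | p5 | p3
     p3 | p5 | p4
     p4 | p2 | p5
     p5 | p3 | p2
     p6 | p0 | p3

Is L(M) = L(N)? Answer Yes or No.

Yes

Exploring the product automaton M × N from the start pair (q0, p1), following both machines on each input symbol, reaches 5 state pairs: (q0, p1), (q5, p4), (q1, p2), (q4, p5), (q2, p3).
M accepts in {q1, q2, q5} and N accepts in {p2, p3, p4}. In every reachable pair the two components are either both accepting — (q5, p4), (q1, p2), (q2, p3) — or both non-accepting, so no string is accepted by exactly one of the machines: L(M) \ L(N) and L(N) \ L(M) are both empty.
Hence every string is accepted by M iff it is accepted by N, and the two languages coincide.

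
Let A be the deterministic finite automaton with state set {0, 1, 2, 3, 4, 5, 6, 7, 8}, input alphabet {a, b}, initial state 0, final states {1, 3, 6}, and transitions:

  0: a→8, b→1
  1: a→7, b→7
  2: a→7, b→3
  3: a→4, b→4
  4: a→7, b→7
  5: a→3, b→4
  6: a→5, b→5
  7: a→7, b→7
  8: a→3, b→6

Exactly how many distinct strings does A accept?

The useful subgraph on states {0, 1, 3, 5, 6, 8} is acyclic, so L(A) is finite; the longest accepting path visits 5 useful states, giving maximum string length 4.
Counting accepting paths from 0 by length: 1 of length 1, 2 of length 2, 2 of length 4. Total 5.

5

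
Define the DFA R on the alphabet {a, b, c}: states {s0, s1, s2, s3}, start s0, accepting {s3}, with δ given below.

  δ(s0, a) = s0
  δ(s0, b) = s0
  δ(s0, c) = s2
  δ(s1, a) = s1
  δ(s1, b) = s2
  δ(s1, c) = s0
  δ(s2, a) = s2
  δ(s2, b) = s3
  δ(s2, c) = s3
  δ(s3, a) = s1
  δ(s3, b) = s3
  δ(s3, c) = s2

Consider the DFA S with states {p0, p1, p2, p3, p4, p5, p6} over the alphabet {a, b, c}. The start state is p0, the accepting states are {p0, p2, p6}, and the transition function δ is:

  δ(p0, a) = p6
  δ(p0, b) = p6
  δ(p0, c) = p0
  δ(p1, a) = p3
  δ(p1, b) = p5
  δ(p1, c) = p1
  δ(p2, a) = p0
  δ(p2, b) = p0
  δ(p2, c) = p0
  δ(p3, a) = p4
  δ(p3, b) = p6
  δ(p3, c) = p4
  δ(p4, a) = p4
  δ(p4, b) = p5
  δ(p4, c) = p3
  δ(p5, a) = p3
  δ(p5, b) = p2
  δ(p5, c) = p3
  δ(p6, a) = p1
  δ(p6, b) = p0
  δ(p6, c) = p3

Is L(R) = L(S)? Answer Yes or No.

The string acc is accepted by R but rejected by S.
So L(R) ≠ L(S).

No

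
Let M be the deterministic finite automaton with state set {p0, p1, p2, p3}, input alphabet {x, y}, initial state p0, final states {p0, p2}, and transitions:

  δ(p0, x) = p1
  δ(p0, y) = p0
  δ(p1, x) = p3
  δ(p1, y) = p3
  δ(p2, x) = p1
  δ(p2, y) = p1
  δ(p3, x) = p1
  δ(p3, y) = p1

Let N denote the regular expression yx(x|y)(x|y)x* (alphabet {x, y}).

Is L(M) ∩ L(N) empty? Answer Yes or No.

Converting the expression N to a DFA (subset construction, then merging equivalent states) gives the minimal DFA with states {n0, n1, n2, n3, n4, n5}, start state n0, accepting states {n5} and transitions n0: x→n1, y→n2; n1: x→n1, y→n1; n2: x→n3, y→n1; n3: x→n4, y→n4; n4: x→n5, y→n5; n5: x→n5, y→n1.
Exploring the product automaton M × N from the start pair (p0, n0), following both machines on each input symbol, reaches 9 state pairs: (p0, n0), (p1, n1), (p0, n2), (p3, n1), (p1, n3), (p0, n1), (p3, n4), (p1, n5), (p3, n5).
M accepts in {p0, p2} and N accepts in {n5}; no reachable pair has both components accepting, so no string drives both machines to acceptance simultaneously and L(M) ∩ L(N) = ∅.
So no string is accepted by both, and the intersection is empty.

Yes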